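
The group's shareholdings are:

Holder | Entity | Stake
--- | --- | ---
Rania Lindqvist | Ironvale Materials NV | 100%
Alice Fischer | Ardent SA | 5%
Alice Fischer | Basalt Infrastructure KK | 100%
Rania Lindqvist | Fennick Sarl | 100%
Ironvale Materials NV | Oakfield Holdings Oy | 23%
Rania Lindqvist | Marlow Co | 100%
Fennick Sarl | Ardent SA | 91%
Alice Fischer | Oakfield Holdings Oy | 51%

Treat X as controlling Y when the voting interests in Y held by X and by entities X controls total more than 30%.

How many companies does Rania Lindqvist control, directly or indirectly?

4

Rania holds 100% of Ironvale, so Rania controls Ironvale.
Rania holds 100% of Fennick, so Rania controls Fennick.
Rania holds 100% of Marlow, so Rania controls Marlow.
Fennick holds 91% of Ardent, so Rania controls Ardent.
No other company's threshold is met.
Rania controls 4 companies.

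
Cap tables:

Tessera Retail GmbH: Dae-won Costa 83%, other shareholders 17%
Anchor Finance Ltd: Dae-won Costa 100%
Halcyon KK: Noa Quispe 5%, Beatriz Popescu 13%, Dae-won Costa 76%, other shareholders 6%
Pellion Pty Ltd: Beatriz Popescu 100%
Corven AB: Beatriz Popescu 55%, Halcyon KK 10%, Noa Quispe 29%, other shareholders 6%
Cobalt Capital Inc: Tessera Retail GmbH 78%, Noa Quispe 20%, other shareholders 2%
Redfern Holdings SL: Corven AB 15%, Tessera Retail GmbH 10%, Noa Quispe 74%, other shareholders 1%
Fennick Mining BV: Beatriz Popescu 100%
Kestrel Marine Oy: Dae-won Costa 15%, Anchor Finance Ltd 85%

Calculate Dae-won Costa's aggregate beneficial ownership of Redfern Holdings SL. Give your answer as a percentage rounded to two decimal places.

Dae-won reaches Redfern along 2 paths.
Via Halcyon → Corven: 76% × 10% × 15% = 1.14%.
Via Tessera: 83% × 10% = 8.3%.
Total: 1.14% + 8.3% = 9.44%.

9.44%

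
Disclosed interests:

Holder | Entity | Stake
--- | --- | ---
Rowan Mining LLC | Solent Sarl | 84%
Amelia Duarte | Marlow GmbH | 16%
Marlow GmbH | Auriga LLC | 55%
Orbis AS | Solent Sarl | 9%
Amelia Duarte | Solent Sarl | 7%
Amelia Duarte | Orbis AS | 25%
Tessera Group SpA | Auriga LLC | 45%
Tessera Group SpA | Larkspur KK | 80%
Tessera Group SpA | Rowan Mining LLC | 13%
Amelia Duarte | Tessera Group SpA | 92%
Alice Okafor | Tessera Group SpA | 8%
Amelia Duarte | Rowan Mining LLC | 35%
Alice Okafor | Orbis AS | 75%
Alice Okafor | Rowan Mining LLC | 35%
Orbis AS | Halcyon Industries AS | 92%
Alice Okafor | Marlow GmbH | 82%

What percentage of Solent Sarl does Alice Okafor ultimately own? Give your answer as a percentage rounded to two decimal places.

37.02%

Alice reaches Solent along 3 paths.
Via Orbis: 75% × 9% = 6.75%.
Via Rowan: 35% × 84% = 29.4%.
Via Tessera → Rowan: 8% × 13% × 84% = 0.8736%.
Total: 6.75% + 29.4% + 0.8736% = 37.0236%.
Rounded: 37.02%.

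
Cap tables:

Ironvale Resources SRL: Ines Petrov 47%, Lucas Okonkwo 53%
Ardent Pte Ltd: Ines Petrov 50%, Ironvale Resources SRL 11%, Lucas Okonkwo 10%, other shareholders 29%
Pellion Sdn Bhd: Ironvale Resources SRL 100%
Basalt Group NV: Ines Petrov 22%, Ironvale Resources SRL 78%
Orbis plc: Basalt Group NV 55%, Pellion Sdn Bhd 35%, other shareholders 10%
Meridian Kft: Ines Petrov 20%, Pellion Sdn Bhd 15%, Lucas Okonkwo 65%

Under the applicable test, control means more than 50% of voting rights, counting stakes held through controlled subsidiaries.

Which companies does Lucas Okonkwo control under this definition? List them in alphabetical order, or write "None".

Lucas holds 53% of Ironvale, so Lucas controls Ironvale.
Ironvale holds 100% of Pellion, so Lucas controls Pellion.
Ironvale holds 78% of Basalt, so Lucas controls Basalt.
Basalt and Pellion together hold 55% + 35% = 90% of Orbis, so Lucas controls Orbis.
Pellion and Lucas together hold 15% + 65% = 80% of Meridian, so Lucas controls Meridian.
No other company's threshold is met.

Basalt Group NV, Ironvale Resources SRL, Meridian Kft, Orbis plc, Pellion Sdn Bhd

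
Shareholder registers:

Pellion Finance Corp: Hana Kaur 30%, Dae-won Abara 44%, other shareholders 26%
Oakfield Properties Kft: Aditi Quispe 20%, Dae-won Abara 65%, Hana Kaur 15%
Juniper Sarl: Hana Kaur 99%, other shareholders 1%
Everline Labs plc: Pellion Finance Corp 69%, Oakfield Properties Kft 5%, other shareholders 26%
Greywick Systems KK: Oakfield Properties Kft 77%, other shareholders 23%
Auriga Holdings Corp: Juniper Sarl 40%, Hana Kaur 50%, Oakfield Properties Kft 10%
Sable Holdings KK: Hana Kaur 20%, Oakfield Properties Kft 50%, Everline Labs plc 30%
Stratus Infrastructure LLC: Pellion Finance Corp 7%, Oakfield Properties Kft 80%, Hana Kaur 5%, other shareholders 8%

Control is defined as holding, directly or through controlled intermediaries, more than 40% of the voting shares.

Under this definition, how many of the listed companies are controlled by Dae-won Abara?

Dae-won holds 44% of Pellion, so Dae-won controls Pellion.
Dae-won holds 65% of Oakfield, so Dae-won controls Oakfield.
Pellion and Oakfield together hold 69% + 5% = 74% of Everline, so Dae-won controls Everline.
Oakfield holds 77% of Greywick, so Dae-won controls Greywick.
Oakfield and Everline together hold 50% + 30% = 80% of Sable, so Dae-won controls Sable.
Pellion and Oakfield together hold 7% + 80% = 87% of Stratus, so Dae-won controls Stratus.
No other company's threshold is met.
Dae-won controls 6 companies.

6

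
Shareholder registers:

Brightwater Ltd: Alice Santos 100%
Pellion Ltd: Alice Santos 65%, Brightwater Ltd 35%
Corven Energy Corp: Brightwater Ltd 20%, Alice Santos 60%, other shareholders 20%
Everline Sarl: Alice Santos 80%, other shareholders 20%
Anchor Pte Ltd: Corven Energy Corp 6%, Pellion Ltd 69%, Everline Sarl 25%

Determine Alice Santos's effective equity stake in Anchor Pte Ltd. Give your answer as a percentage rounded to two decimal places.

Alice reaches Anchor along 5 paths.
Via Brightwater → Corven: 100% × 20% × 6% = 1.2%.
Via Corven: 60% × 6% = 3.6%.
Via Pellion: 65% × 69% = 44.85%.
Via Brightwater → Pellion: 100% × 35% × 69% = 24.15%.
Via Everline: 80% × 25% = 20%.
Total: 1.2% + 3.6% + 44.85% + 24.15% + 20% = 93.8%.
Rounded: 93.80%.

93.80%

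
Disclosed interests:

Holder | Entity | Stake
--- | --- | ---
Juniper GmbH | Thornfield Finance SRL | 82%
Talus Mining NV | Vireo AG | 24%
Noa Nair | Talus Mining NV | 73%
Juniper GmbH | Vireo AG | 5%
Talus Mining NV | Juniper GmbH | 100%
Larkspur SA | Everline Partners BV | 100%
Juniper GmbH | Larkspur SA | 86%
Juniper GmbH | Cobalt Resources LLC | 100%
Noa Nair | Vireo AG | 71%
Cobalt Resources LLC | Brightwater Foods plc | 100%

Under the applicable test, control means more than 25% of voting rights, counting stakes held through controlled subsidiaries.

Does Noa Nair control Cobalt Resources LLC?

Yes

Noa holds 73% of Talus, so Noa controls Talus.
Talus holds 100% of Juniper, so Noa controls Juniper.
Juniper holds 100% of Cobalt, so Noa controls Cobalt.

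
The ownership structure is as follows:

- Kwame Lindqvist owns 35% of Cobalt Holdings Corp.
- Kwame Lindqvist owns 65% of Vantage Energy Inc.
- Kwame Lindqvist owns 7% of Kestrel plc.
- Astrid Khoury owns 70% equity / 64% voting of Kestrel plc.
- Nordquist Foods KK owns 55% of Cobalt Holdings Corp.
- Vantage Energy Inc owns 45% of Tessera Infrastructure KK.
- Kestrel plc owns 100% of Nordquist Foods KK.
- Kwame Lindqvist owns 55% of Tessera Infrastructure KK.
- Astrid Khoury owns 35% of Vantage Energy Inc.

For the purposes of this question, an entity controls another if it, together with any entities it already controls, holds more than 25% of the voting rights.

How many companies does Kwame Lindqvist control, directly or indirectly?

3

Kwame holds 65% of Vantage, so Kwame controls Vantage.
Kwame holds 35% of Cobalt, so Kwame controls Cobalt.
Vantage and Kwame together hold 45% + 55% = 100% of Tessera, so Kwame controls Tessera.
No other company's threshold is met.
Kwame controls 3 companies.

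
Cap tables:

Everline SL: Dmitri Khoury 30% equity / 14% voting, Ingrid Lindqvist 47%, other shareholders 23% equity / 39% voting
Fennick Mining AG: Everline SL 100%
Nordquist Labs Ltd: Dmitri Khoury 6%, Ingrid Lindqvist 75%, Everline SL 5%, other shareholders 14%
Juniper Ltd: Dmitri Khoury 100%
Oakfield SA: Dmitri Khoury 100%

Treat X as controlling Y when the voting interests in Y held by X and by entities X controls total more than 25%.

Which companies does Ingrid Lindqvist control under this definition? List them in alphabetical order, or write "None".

Everline SL, Fennick Mining AG, Nordquist Labs Ltd

Ingrid holds 47% of Everline, so Ingrid controls Everline.
Everline holds 100% of Fennick, so Ingrid controls Fennick.
Ingrid and Everline together hold 75% + 5% = 80% of Nordquist, so Ingrid controls Nordquist.
No other company's threshold is met.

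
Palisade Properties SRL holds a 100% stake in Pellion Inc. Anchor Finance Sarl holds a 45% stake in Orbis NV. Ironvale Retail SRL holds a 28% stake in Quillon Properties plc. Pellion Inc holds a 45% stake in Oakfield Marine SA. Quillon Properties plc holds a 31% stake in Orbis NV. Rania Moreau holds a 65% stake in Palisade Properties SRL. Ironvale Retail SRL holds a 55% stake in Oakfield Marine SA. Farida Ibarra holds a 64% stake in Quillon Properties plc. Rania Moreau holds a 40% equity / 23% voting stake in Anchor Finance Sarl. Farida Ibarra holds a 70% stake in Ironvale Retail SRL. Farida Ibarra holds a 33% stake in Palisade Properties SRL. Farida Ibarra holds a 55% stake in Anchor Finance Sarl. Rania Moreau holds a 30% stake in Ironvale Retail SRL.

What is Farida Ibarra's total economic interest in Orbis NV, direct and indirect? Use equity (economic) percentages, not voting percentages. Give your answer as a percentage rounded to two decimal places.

Farida reaches Orbis along 3 paths.
Via Anchor: 55% × 45% = 24.75%.
Via Quillon: 64% × 31% = 19.84%.
Via Ironvale → Quillon: 70% × 28% × 31% = 6.076%.
Total: 24.75% + 19.84% + 6.076% = 50.666%.
Rounded: 50.67%.

50.67%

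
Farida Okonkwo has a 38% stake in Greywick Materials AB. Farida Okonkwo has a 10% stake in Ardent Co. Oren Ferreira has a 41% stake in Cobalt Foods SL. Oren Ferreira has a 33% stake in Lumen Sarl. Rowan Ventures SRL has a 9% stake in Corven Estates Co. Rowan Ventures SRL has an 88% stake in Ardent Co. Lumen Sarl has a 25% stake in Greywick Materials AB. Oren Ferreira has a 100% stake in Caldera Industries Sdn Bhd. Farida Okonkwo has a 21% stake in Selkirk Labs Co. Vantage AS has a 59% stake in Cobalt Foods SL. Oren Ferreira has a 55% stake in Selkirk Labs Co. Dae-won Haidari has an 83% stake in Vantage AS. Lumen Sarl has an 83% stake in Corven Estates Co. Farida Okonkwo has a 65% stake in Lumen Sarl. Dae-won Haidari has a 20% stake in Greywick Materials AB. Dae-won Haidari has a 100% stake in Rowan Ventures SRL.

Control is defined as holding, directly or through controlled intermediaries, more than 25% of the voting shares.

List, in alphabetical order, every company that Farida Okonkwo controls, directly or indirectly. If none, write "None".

Farida holds 65% of Lumen, so Farida controls Lumen.
Farida and Lumen together hold 38% + 25% = 63% of Greywick, so Farida controls Greywick.
Lumen holds 83% of Corven, so Farida controls Corven.
No other company's threshold is met.

Corven Estates Co, Greywick Materials AB, Lumen Sarl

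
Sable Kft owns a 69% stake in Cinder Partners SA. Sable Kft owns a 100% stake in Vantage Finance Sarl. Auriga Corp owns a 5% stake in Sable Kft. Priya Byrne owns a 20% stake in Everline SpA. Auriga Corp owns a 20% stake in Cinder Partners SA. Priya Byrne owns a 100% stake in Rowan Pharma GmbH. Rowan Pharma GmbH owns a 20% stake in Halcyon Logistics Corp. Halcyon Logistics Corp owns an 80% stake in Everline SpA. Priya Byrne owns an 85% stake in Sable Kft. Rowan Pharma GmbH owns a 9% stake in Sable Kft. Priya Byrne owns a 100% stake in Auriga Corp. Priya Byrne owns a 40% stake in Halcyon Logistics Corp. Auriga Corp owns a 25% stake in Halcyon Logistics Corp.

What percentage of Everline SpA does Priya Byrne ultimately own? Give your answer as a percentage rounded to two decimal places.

88.00%

Priya reaches Everline along 4 paths.
Via Rowan → Halcyon: 100% × 20% × 80% = 16%.
Via Auriga → Halcyon: 100% × 25% × 80% = 20%.
Via Halcyon: 40% × 80% = 32%.
Direct stake: 20% = 20%.
Total: 16% + 20% + 32% + 20% = 88%.
Rounded: 88.00%.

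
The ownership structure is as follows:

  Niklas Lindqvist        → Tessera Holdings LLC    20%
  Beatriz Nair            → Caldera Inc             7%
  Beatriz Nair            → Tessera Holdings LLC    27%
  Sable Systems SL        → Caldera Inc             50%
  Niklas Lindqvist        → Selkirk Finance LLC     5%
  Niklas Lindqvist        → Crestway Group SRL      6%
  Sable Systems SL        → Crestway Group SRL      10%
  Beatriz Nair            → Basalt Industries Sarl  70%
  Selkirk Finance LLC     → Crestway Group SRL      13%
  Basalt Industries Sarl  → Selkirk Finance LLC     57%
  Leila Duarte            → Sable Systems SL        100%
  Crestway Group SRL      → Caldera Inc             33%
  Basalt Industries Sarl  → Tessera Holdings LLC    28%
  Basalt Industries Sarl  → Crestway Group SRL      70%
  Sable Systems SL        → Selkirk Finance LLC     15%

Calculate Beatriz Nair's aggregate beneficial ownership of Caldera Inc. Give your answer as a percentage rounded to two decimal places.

Beatriz reaches Caldera along 3 paths.
Direct stake: 7% = 7%.
Via Basalt → Crestway: 70% × 70% × 33% = 16.17%.
Via Basalt → Selkirk → Crestway: 70% × 57% × 13% × 33% = 1.71171%.
Total: 7% + 16.17% + 1.71171% = 24.88171%.
Rounded: 24.88%.

24.88%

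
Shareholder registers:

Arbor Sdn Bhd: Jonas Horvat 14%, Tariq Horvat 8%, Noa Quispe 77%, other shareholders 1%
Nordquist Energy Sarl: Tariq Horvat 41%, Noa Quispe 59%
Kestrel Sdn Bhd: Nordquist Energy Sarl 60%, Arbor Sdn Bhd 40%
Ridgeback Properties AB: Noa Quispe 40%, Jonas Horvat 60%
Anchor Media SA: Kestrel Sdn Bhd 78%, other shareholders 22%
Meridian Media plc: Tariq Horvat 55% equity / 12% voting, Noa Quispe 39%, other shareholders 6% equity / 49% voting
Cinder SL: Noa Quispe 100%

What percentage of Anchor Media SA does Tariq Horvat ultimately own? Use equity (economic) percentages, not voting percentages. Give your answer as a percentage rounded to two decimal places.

21.68%

Tariq reaches Anchor along 2 paths.
Via Nordquist → Kestrel: 41% × 60% × 78% = 19.188%.
Via Arbor → Kestrel: 8% × 40% × 78% = 2.496%.
Total: 19.188% + 2.496% = 21.684%.
Rounded: 21.68%.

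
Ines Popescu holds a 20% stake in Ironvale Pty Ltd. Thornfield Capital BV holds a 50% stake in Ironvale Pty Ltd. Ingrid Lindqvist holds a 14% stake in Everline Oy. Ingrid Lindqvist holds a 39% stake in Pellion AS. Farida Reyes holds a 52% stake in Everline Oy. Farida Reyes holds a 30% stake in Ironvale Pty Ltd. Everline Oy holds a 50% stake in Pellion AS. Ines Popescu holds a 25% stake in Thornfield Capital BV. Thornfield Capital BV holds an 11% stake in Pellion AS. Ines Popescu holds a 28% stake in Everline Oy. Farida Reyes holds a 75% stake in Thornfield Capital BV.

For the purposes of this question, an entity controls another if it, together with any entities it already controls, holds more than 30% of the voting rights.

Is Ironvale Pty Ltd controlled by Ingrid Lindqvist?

Ingrid holds 39% of Pellion, so Ingrid controls Pellion.
Neither Ingrid nor any entity Ingrid controls holds any voting interest in Ironvale.
So Ingrid does not control Ironvale.

No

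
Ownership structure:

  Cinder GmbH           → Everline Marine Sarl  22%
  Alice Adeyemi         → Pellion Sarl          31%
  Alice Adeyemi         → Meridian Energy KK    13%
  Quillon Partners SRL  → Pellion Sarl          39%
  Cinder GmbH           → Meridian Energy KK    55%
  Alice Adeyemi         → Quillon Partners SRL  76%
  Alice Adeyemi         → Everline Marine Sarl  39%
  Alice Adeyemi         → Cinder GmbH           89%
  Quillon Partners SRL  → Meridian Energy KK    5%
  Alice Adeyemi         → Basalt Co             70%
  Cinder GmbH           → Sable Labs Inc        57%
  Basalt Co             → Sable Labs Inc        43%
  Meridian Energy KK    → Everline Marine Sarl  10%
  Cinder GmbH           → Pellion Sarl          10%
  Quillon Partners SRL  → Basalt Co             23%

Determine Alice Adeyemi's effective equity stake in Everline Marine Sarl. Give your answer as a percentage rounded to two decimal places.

Alice reaches Everline along 5 paths.
Via Cinder → Meridian: 89% × 55% × 10% = 4.895%.
Via Quillon → Meridian: 76% × 5% × 10% = 0.38%.
Via Meridian: 13% × 10% = 1.3%.
Direct stake: 39% = 39%.
Via Cinder: 89% × 22% = 19.58%.
Total: 4.895% + 0.38% + 1.3% + 39% + 19.58% = 65.155%.
Rounded: 65.16%.

65.16%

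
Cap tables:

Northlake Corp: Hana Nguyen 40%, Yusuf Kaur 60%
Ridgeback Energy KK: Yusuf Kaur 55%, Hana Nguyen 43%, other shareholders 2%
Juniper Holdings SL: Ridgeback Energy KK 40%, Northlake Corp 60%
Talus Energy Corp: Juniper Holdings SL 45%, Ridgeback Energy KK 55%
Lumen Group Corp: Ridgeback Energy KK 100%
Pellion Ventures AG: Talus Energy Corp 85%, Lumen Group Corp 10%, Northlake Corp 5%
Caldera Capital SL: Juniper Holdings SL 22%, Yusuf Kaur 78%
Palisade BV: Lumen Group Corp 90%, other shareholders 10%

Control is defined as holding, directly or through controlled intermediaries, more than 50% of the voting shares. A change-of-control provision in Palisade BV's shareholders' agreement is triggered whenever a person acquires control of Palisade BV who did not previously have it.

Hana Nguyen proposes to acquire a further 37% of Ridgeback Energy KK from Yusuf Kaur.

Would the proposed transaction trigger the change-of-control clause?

The purchase adds only to Hana's holdings (Yusuf's stake shrinks), so Hana is the only person who could newly come to control Palisade.
Hana's largest direct stake is 43% in Ridgeback, which does not meet the threshold, so Hana controls no company.
Neither Hana nor any entity Hana controls holds any voting interest in Palisade.
So before the transaction, Hana does not control Palisade.
After the purchase, Hana's direct stake in Ridgeback rises to 43% + 37% = 80%, and Yusuf's stake falls to 18%.
Hana holds 80% of Ridgeback, so Hana controls Ridgeback.
Ridgeback holds 100% of Lumen, so Hana controls Lumen.
Lumen holds 90% of Palisade, so Hana controls Palisade.
Hana did not control Palisade before and does after, so the clause is triggered.

Yes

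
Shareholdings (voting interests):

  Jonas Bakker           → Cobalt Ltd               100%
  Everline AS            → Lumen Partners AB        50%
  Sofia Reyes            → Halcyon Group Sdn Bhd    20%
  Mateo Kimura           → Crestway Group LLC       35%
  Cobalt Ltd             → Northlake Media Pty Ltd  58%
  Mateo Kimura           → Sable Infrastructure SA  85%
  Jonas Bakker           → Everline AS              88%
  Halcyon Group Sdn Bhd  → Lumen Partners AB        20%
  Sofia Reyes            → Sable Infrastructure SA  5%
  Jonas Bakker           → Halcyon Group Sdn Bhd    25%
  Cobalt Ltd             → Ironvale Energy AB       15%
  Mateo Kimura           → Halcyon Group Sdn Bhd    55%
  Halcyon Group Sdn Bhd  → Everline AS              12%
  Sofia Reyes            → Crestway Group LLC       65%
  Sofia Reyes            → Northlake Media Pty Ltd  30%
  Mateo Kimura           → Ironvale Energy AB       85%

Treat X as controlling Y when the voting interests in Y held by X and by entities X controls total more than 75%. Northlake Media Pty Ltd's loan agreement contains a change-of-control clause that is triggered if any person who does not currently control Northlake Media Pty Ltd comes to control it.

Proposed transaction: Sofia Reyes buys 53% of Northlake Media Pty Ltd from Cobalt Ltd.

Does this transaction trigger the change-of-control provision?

Yes

The purchase adds only to Sofia's holdings (Cobalt's stake shrinks), so Sofia is the only person who could newly come to control Northlake.
Sofia's largest direct stake is 65% in Crestway, which does not meet the threshold, so Sofia controls no company.
In Northlake, Sofia's side holds only 30%, not > 75%.
So before the transaction, Sofia does not control Northlake.
After the purchase, Sofia's direct stake in Northlake rises to 30% + 53% = 83%, and Cobalt's stake falls to 5%.
Sofia holds 83% of Northlake, so Sofia controls Northlake.
Sofia did not control Northlake before and does after, so the clause is triggered.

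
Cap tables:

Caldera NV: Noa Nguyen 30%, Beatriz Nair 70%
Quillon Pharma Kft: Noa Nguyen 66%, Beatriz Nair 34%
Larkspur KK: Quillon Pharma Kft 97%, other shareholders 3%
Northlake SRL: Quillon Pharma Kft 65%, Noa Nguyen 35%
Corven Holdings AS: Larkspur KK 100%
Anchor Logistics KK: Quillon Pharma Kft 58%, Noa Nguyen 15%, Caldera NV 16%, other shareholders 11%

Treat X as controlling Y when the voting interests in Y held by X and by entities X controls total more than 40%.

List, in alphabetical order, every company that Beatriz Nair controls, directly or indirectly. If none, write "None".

Caldera NV

Beatriz holds 70% of Caldera, so Beatriz controls Caldera.
No other company's threshold is met.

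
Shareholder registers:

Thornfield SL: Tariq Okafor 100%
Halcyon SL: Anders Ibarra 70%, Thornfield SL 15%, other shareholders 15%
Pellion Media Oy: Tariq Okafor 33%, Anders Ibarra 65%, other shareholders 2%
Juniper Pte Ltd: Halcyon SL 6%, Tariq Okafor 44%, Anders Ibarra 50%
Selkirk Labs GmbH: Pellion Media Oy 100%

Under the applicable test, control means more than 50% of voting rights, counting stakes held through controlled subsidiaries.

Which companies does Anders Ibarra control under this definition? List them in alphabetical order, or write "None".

Halcyon SL, Juniper Pte Ltd, Pellion Media Oy, Selkirk Labs GmbH

Anders holds 70% of Halcyon, so Anders controls Halcyon.
Anders holds 65% of Pellion, so Anders controls Pellion.
Halcyon and Anders together hold 6% + 50% = 56% of Juniper, so Anders controls Juniper.
Pellion holds 100% of Selkirk, so Anders controls Selkirk.
No other company's threshold is met.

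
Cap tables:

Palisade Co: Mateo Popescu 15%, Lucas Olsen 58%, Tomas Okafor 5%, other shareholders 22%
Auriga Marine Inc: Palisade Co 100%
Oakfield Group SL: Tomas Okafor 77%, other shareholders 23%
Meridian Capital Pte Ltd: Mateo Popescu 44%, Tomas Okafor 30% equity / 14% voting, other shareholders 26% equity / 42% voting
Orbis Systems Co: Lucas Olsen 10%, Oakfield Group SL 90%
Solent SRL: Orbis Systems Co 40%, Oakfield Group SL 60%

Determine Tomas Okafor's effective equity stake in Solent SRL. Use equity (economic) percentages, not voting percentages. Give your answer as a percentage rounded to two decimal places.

Tomas reaches Solent along 2 paths.
Via Oakfield → Orbis: 77% × 90% × 40% = 27.72%.
Via Oakfield: 77% × 60% = 46.2%.
Total: 27.72% + 46.2% = 73.92%.

73.92%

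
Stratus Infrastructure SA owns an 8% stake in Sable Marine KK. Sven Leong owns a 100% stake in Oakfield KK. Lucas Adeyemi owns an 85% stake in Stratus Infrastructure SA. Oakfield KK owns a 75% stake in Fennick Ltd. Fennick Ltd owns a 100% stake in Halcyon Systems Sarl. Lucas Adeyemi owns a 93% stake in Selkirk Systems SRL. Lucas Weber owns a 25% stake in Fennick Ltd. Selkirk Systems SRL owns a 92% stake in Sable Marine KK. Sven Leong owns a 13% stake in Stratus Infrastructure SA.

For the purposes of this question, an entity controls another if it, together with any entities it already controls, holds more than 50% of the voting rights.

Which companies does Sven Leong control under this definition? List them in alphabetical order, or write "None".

Sven holds 100% of Oakfield, so Sven controls Oakfield.
Oakfield holds 75% of Fennick, so Sven controls Fennick.
Fennick holds 100% of Halcyon, so Sven controls Halcyon.
No other company's threshold is met.

Fennick Ltd, Halcyon Systems Sarl, Oakfield KK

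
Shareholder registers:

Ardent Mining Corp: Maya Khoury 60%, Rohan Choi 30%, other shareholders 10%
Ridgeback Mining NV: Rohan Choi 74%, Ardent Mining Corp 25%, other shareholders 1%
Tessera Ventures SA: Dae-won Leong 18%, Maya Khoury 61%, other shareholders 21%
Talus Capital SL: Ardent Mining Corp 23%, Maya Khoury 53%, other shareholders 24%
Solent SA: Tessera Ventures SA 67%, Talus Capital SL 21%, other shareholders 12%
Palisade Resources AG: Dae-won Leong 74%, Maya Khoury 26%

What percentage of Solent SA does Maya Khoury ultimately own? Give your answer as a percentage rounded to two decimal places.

Maya reaches Solent along 3 paths.
Via Tessera: 61% × 67% = 40.87%.
Via Ardent → Talus: 60% × 23% × 21% = 2.898%.
Via Talus: 53% × 21% = 11.13%.
Total: 40.87% + 2.898% + 11.13% = 54.898%.
Rounded: 54.90%.

54.90%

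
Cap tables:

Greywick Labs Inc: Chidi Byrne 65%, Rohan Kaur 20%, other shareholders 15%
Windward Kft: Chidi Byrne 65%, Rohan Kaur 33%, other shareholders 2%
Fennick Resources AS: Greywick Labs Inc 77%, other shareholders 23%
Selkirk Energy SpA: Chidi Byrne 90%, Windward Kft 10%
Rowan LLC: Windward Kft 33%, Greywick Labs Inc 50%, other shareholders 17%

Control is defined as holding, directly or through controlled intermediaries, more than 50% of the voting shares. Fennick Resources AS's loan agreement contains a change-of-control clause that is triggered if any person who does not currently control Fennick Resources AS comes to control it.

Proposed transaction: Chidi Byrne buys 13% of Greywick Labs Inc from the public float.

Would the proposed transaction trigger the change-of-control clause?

No

The purchase changes only Chidi's holdings, so Chidi is the only person who could newly come to control Fennick.
Chidi holds 65% of Greywick, so Chidi controls Greywick.
Greywick holds 77% of Fennick, so Chidi controls Fennick.
So Chidi already controls Fennick before the transaction.
After the purchase, Chidi's direct stake in Greywick rises to 65% + 13% = 78%.
Chidi controlled Fennick already, so this is not a new person acquiring control; every other person's position is unchanged or reduced.
No new person acquires control, so the clause is not triggered.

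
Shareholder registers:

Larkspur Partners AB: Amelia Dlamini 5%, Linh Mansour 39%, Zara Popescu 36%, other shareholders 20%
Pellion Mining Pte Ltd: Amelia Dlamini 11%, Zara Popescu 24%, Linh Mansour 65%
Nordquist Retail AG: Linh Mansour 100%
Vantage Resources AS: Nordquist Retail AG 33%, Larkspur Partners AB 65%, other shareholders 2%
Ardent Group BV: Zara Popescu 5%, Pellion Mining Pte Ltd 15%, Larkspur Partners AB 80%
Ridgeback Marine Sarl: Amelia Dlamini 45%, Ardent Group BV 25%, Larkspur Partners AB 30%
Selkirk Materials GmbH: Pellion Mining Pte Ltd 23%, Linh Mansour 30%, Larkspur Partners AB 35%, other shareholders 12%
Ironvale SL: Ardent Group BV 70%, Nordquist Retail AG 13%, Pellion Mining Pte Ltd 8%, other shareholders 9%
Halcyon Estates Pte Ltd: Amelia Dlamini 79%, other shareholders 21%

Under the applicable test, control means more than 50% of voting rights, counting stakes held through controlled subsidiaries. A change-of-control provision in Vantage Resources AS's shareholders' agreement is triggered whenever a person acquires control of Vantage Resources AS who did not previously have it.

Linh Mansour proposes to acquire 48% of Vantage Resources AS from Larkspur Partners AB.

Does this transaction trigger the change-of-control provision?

Yes

The purchase adds only to Linh's holdings (Larkspur's stake shrinks), so Linh is the only person who could newly come to control Vantage.
Linh holds 65% of Pellion, so Linh controls Pellion.
Linh holds 100% of Nordquist, so Linh controls Nordquist.
Pellion and Linh together hold 23% + 30% = 53% of Selkirk, so Linh controls Selkirk.
In Vantage, Linh's side holds only 33%, not > 50%.
So before the transaction, Linh does not control Vantage.
After the purchase, Linh holds 48% of Vantage directly, and Larkspur's stake falls to 17%.
Nordquist and Linh together hold 33% + 48% = 81% of Vantage, so Linh controls Vantage.
Linh did not control Vantage before and does after, so the clause is triggered.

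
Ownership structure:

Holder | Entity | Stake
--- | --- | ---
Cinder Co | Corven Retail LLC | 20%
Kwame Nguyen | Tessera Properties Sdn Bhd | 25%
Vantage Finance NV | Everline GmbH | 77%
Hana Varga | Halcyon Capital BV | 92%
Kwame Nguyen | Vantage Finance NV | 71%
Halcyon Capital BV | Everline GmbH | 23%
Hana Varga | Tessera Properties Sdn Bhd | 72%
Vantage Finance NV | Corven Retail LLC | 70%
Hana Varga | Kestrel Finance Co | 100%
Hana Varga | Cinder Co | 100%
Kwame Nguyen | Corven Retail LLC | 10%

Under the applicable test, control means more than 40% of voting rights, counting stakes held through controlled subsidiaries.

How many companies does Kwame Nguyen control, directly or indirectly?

3

Kwame holds 71% of Vantage, so Kwame controls Vantage.
Kwame and Vantage together hold 10% + 70% = 80% of Corven, so Kwame controls Corven.
Vantage holds 77% of Everline, so Kwame controls Everline.
No other company's threshold is met.
Kwame controls 3 companies.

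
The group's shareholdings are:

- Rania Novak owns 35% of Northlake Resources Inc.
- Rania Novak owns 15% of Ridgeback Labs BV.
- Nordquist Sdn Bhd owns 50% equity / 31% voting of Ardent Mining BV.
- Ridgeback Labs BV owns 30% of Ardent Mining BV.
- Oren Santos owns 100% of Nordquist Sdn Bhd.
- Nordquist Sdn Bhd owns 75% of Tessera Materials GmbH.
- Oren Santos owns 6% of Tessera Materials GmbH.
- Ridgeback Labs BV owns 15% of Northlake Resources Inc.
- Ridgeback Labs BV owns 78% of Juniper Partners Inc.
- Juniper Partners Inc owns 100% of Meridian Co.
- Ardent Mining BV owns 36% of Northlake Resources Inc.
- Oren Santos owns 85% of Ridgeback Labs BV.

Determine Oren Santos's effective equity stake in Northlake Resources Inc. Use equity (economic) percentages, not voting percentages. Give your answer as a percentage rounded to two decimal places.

39.93%

Oren reaches Northlake along 3 paths.
Via Ridgeback → Ardent: 85% × 30% × 36% = 9.18%.
Via Nordquist → Ardent: 100% × 50% × 36% = 18%.
Via Ridgeback: 85% × 15% = 12.75%.
Total: 9.18% + 18% + 12.75% = 39.93%.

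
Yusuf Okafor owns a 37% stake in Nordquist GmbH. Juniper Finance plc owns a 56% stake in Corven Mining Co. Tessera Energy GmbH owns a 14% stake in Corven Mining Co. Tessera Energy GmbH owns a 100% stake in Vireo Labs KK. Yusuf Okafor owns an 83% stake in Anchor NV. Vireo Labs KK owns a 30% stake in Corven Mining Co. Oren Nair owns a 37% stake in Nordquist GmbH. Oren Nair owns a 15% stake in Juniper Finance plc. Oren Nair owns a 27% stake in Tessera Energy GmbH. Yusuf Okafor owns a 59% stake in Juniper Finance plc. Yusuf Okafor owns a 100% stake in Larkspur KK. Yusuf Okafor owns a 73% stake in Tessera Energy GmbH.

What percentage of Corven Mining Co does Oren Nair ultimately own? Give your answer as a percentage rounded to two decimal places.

20.28%

Oren reaches Corven along 3 paths.
Via Tessera → Vireo: 27% × 100% × 30% = 8.1%.
Via Tessera: 27% × 14% = 3.78%.
Via Juniper: 15% × 56% = 8.4%.
Total: 8.1% + 3.78% + 8.4% = 20.28%.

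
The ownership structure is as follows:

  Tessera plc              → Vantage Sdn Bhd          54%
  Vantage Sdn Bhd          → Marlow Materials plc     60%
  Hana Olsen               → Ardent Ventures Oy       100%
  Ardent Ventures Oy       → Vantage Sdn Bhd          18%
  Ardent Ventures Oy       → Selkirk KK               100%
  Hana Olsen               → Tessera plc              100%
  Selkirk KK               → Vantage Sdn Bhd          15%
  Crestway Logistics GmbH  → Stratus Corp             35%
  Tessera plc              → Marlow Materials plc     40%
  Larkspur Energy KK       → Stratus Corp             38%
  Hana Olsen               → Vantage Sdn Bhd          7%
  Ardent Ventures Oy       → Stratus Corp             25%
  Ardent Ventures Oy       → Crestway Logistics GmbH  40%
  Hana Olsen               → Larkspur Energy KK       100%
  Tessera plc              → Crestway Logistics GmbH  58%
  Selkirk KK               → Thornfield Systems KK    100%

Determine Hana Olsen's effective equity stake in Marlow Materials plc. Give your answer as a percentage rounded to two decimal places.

Hana reaches Marlow along 5 paths.
Via Tessera: 100% × 40% = 40%.
Via Tessera → Vantage: 100% × 54% × 60% = 32.4%.
Via Vantage: 7% × 60% = 4.2%.
Via Ardent → Vantage: 100% × 18% × 60% = 10.8%.
Via Ardent → Selkirk → Vantage: 100% × 100% × 15% × 60% = 9%.
Total: 40% + 32.4% + 4.2% + 10.8% + 9% = 96.4%.
Rounded: 96.40%.

96.40%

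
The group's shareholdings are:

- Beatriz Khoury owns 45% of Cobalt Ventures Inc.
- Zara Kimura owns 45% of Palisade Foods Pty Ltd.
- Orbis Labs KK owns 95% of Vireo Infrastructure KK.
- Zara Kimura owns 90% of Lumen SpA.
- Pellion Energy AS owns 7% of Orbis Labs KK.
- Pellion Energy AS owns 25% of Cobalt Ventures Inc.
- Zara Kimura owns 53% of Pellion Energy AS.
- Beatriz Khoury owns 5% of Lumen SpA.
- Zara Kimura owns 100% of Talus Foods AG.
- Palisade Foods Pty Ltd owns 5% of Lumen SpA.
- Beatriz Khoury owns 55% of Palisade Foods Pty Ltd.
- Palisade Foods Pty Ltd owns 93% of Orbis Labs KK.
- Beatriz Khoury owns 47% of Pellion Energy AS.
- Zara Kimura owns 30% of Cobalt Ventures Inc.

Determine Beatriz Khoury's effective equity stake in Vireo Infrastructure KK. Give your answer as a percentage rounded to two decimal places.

Beatriz reaches Vireo along 2 paths.
Via Palisade → Orbis: 55% × 93% × 95% = 48.5925%.
Via Pellion → Orbis: 47% × 7% × 95% = 3.1255%.
Total: 48.5925% + 3.1255% = 51.718%.
Rounded: 51.72%.

51.72%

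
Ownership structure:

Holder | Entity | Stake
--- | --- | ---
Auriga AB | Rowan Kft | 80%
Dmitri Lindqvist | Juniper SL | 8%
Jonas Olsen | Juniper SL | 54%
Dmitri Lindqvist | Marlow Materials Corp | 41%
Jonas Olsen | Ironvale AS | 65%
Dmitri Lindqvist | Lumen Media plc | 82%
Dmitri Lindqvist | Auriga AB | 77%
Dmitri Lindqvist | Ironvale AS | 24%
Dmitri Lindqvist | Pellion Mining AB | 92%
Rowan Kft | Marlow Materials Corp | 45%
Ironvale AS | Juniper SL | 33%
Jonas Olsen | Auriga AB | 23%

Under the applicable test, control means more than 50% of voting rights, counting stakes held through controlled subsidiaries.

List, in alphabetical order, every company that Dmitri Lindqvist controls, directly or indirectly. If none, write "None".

Dmitri holds 77% of Auriga, so Dmitri controls Auriga.
Dmitri holds 92% of Pellion, so Dmitri controls Pellion.
Auriga holds 80% of Rowan, so Dmitri controls Rowan.
Dmitri and Rowan together hold 41% + 45% = 86% of Marlow, so Dmitri controls Marlow.
Dmitri holds 82% of Lumen, so Dmitri controls Lumen.
No other company's threshold is met.

Auriga AB, Lumen Media plc, Marlow Materials Corp, Pellion Mining AB, Rowan Kft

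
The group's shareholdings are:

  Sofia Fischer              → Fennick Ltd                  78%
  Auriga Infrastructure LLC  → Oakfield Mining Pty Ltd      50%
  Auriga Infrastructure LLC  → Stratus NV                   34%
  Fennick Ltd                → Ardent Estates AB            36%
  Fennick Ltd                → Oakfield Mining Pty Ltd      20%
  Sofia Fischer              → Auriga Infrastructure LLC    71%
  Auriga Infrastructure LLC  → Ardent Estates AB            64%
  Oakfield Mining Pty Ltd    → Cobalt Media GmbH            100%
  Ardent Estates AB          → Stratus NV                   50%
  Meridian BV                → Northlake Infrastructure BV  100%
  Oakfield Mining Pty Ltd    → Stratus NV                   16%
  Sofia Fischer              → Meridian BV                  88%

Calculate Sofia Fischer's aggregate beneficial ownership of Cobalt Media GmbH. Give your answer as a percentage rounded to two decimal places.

51.10%

Sofia reaches Cobalt along 2 paths.
Via Fennick → Oakfield: 78% × 20% × 100% = 15.6%.
Via Auriga → Oakfield: 71% × 50% × 100% = 35.5%.
Total: 15.6% + 35.5% = 51.1%.
Rounded: 51.10%.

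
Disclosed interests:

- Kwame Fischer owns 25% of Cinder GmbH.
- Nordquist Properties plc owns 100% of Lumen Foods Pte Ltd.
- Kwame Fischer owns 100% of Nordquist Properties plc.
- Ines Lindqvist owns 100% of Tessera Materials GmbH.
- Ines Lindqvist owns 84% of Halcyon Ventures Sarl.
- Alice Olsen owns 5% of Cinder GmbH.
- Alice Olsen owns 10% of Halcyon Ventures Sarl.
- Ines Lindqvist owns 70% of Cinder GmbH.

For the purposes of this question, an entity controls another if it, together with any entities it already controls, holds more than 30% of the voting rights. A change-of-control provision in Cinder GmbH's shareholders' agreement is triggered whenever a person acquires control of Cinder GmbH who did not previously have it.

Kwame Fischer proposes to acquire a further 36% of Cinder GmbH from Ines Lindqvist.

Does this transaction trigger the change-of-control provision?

The purchase adds only to Kwame's holdings (Ines's stake shrinks), so Kwame is the only person who could newly come to control Cinder.
Kwame holds 100% of Nordquist, so Kwame controls Nordquist.
Nordquist holds 100% of Lumen, so Kwame controls Lumen.
In Cinder, Kwame's side holds only 25%, not > 30%.
So before the transaction, Kwame does not control Cinder.
After the purchase, Kwame's direct stake in Cinder rises to 25% + 36% = 61%, and Ines's stake falls to 34%.
Kwame holds 61% of Cinder, so Kwame controls Cinder.
Kwame did not control Cinder before and does after, so the clause is triggered.

Yes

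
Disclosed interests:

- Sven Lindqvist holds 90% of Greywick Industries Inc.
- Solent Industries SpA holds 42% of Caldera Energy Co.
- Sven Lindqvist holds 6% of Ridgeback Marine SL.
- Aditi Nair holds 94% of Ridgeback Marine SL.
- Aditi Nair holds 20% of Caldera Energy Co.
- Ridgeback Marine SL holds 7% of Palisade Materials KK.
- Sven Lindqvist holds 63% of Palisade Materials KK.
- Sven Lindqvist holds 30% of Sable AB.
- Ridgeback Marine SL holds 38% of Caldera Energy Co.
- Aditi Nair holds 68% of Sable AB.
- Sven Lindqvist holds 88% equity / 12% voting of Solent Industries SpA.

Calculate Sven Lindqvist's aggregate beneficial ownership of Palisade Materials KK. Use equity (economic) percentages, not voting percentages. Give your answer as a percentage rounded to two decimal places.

63.42%

Sven reaches Palisade along 2 paths.
Direct stake: 63% = 63%.
Via Ridgeback: 6% × 7% = 0.42%.
Total: 63% + 0.42% = 63.42%.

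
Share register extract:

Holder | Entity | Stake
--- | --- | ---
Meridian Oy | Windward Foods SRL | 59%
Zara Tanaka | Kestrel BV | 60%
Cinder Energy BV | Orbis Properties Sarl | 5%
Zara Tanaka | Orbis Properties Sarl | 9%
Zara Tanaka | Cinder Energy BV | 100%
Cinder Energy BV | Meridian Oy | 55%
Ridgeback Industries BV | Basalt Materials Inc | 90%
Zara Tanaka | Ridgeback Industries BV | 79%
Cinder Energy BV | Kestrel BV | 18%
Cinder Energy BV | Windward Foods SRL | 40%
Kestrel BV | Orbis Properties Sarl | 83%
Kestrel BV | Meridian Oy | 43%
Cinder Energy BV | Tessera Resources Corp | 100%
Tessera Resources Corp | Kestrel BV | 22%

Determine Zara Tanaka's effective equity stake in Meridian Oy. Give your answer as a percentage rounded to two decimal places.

Zara reaches Meridian along 4 paths.
Via Cinder: 100% × 55% = 55%.
Via Cinder → Tessera → Kestrel: 100% × 100% × 22% × 43% = 9.46%.
Via Cinder → Kestrel: 100% × 18% × 43% = 7.74%.
Via Kestrel: 60% × 43% = 25.8%.
Total: 55% + 9.46% + 7.74% + 25.8% = 98%.
Rounded: 98.00%.

98.00%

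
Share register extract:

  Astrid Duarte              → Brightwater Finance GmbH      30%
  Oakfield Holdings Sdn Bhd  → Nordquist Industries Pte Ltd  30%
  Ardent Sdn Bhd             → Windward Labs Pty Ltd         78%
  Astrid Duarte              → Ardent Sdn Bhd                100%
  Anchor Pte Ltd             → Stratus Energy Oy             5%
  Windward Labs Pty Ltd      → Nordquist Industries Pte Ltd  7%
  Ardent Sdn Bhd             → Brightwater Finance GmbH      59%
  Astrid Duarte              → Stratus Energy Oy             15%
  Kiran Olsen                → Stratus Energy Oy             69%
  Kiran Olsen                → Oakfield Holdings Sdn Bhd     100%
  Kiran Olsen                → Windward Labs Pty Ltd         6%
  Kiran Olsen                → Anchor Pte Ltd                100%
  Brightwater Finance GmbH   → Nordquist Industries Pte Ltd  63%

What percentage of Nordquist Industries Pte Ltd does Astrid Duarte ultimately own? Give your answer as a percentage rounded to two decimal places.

Astrid reaches Nordquist along 3 paths.
Via Ardent → Windward: 100% × 78% × 7% = 5.46%.
Via Brightwater: 30% × 63% = 18.9%.
Via Ardent → Brightwater: 100% × 59% × 63% = 37.17%.
Total: 5.46% + 18.9% + 37.17% = 61.53%.

61.53%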